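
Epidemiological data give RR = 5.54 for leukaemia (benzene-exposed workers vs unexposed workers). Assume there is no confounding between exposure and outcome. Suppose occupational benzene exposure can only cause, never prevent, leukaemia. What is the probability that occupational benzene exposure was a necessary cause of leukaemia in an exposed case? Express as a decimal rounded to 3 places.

PN ≈ 0.819

Under exogeneity and monotonicity, PN = (RR − 1) / RR = 1 − 1/RR.
PN = (5.54 − 1) / 5.54 = 4.54 / 5.54 ≈ 0.8195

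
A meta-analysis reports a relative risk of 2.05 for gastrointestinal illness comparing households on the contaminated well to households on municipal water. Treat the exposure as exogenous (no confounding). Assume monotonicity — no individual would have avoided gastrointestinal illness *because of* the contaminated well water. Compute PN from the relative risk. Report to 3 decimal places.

PN ≈ 0.512

Under exogeneity and monotonicity, PN = (RR − 1) / RR = 1 − 1/RR.
PN = (2.05 − 1) / 2.05 = 1.05 / 2.05 ≈ 0.5122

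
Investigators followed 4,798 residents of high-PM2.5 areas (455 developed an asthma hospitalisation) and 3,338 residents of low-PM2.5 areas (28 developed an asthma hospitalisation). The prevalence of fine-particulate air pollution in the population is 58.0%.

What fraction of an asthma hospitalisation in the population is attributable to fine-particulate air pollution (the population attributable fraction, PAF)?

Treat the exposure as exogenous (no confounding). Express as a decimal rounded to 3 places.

p₁ = P(outcome | exposed) = 455/4798 = 0.094831
p₀ = P(outcome | unexposed) = 28/3338 = 0.0083883
Overall risk P(Y=1) = π·p₁ + (1−π)·p₀ = 0.58×0.094831 + 0.42×0.0083883 = 0.058525.
Under exogeneity, PAF = [P(Y=1) − p₀] / P(Y=1).
PAF = (0.058525 − 0.0083883) / 0.058525 ≈ 0.8567

PAF ≈ 0.857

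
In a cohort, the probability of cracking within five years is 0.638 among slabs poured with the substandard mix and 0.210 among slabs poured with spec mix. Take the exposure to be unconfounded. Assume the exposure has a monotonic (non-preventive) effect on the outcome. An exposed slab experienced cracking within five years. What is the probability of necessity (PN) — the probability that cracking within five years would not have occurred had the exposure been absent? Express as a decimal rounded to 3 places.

PN ≈ 0.671

Let p₁ = 0.638, p₀ = 0.21.
Under exogeneity and monotonicity, PN = (p₁ − p₀) / p₁.
PN = (0.638 − 0.21) / 0.638 = 0.428 / 0.638 ≈ 0.6708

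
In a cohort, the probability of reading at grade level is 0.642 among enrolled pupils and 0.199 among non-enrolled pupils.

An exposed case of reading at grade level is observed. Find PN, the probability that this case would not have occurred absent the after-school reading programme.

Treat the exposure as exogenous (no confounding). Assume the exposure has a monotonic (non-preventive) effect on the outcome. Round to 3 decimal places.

PN ≈ 0.690

Let p₁ = 0.642, p₀ = 0.199.
Under exogeneity and monotonicity, PN = (p₁ − p₀) / p₁.
PN = (0.642 − 0.199) / 0.642 = 0.443 / 0.642 ≈ 0.6900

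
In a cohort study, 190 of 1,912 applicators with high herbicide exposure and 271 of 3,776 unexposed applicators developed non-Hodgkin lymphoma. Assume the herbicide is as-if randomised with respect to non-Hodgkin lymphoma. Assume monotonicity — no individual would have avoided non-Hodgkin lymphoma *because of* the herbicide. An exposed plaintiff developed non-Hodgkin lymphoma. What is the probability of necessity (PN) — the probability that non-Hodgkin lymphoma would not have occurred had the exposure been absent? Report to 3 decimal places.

PN ≈ 0.278

p₁ = P(outcome | exposed) = 190/1912 = 0.099372
p₀ = P(outcome | unexposed) = 271/3776 = 0.071769
Under exogeneity and monotonicity, PN = (p₁ − p₀) / p₁.
PN = (0.099372 − 0.071769) / 0.099372 = 0.027603 / 0.099372 ≈ 0.2778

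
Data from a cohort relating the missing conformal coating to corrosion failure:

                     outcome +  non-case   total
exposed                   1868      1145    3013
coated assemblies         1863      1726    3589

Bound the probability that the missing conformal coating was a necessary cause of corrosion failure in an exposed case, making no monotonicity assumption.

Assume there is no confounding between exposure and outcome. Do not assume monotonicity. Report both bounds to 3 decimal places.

0.163 ≤ PN ≤ 0.776

p₁ = P(outcome | exposed) = 1868/3013 = 0.61998
p₀ = P(outcome | unexposed) = 1863/3589 = 0.51909
Under exogeneity alone the bounds on PN are max{0,(p₁−p₀)/p₁} ≤ PN ≤ min{1,(1−p₀)/p₁}.
  lower = (p₁ − p₀)/p₁ = 0.10089 / 0.61998 ≈ 0.1627
  upper = min{1, (1 − p₀)/p₁} = 0.48091 / 0.61998 ≈ 0.7757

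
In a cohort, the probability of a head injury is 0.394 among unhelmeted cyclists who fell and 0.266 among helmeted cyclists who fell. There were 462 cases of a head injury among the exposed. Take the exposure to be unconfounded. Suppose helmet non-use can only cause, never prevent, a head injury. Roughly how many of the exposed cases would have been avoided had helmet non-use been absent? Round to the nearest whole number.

Let p₁ = 0.394, p₀ = 0.266.
PN = (p₁ − p₀)/p₁ = (0.394 − 0.266) / 0.394 ≈ 0.32487.
Attributable cases ≈ PN × (exposed cases) = 0.32487 × 462 ≈ 150.09.

about 150 cases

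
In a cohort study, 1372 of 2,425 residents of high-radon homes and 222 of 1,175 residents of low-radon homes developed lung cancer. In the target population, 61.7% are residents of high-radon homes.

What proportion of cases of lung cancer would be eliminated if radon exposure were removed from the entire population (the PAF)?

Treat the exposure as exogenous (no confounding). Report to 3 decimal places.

p₁ = P(outcome | exposed) = 1372/2425 = 0.56577
p₀ = P(outcome | unexposed) = 222/1175 = 0.18894
Overall risk P(Y=1) = π·p₁ + (1−π)·p₀ = 0.617×0.56577 + 0.383×0.18894 = 0.42144.
Under exogeneity, PAF = [P(Y=1) − p₀] / P(Y=1).
PAF = (0.42144 − 0.18894) / 0.42144 ≈ 0.5517

PAF ≈ 0.552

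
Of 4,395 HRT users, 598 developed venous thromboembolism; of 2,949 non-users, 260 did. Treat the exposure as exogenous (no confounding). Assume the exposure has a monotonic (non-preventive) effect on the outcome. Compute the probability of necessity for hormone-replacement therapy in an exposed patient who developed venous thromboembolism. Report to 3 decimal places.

p₁ = P(outcome | exposed) = 598/4395 = 0.13606
p₀ = P(outcome | unexposed) = 260/2949 = 0.088165
Under exogeneity and monotonicity, PN = (p₁ − p₀) / p₁.
PN = (0.13606 − 0.088165) / 0.13606 = 0.047898 / 0.13606 ≈ 0.3520

PN ≈ 0.352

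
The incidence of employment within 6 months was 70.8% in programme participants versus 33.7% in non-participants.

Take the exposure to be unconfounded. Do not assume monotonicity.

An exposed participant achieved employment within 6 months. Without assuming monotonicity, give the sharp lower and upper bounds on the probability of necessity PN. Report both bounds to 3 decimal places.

0.524 ≤ PN ≤ 0.936

p₁ = 0.708, p₀ = 0.337.
Under exogeneity alone the bounds on PN are max{0,(p₁−p₀)/p₁} ≤ PN ≤ min{1,(1−p₀)/p₁}.
  lower = (p₁ − p₀)/p₁ = 0.371 / 0.708 ≈ 0.5240
  upper = min{1, (1 − p₀)/p₁} = 0.663 / 0.708 ≈ 0.9364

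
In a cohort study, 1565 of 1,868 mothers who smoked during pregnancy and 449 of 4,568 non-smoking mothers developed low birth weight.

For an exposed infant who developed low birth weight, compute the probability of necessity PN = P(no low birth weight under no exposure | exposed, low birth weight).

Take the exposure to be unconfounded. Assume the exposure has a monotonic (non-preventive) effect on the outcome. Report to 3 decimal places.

p₁ = P(outcome | exposed) = 1565/1868 = 0.83779
p₀ = P(outcome | unexposed) = 449/4568 = 0.098292
Under exogeneity and monotonicity, PN = (p₁ − p₀) / p₁.
PN = (0.83779 − 0.098292) / 0.83779 = 0.7395 / 0.83779 ≈ 0.8827

PN ≈ 0.883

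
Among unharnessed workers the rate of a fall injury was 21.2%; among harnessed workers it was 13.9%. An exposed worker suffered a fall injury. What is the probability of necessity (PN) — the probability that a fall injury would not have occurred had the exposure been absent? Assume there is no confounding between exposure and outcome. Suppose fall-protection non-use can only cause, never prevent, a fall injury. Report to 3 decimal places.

PN ≈ 0.344

p₁ = 0.212, p₀ = 0.139.
Under exogeneity and monotonicity, PN = (p₁ − p₀) / p₁.
PN = (0.212 − 0.139) / 0.212 = 0.073 / 0.212 ≈ 0.3443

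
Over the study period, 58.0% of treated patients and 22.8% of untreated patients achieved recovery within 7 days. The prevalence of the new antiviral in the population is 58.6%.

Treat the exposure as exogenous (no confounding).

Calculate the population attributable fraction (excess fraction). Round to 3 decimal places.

p₁ = 0.58, p₀ = 0.228.
Overall risk P(Y=1) = π·p₁ + (1−π)·p₀ = 0.586×0.58 + 0.414×0.228 = 0.43427.
Under exogeneity, PAF = [P(Y=1) − p₀] / P(Y=1).
PAF = (0.43427 − 0.228) / 0.43427 ≈ 0.4750

PAF ≈ 0.475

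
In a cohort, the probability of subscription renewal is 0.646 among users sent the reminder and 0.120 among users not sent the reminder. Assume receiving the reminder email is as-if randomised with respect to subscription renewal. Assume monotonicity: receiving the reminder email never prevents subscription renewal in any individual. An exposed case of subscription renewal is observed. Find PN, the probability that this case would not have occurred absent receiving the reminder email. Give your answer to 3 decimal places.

PN ≈ 0.814

Let p₁ = 0.646, p₀ = 0.12.
Under exogeneity and monotonicity, PN = (p₁ − p₀) / p₁.
PN = (0.646 − 0.12) / 0.646 = 0.526 / 0.646 ≈ 0.8142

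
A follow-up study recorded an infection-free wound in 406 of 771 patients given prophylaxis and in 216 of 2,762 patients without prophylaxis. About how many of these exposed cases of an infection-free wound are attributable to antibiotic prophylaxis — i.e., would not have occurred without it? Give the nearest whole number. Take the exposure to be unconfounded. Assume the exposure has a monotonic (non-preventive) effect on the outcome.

about 346 cases

p₁ = P(outcome | exposed) = 406/771 = 0.52659
p₀ = P(outcome | unexposed) = 216/2762 = 0.078204
PN = (p₁ − p₀)/p₁ = (0.52659 − 0.078204) / 0.52659 ≈ 0.85149.
Attributable cases ≈ PN × (exposed cases) = 0.85149 × 406 ≈ 345.70.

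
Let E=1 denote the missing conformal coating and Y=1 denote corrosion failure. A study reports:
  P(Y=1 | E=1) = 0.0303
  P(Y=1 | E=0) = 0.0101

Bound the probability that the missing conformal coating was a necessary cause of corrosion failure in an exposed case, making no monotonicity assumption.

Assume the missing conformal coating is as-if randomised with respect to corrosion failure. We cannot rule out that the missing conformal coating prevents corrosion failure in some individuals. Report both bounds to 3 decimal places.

Let p₁ = 0.0303, p₀ = 0.0101.
Under exogeneity alone the bounds on PN are max{0,(p₁−p₀)/p₁} ≤ PN ≤ min{1,(1−p₀)/p₁}.
  lower = (p₁ − p₀)/p₁ = 0.0202 / 0.0303 ≈ 0.6667
  upper = min{1, (1 − p₀)/p₁} = 0.9899 / 0.0303 ≈ 32.6700 → capped at 1

0.667 ≤ PN ≤ 1.000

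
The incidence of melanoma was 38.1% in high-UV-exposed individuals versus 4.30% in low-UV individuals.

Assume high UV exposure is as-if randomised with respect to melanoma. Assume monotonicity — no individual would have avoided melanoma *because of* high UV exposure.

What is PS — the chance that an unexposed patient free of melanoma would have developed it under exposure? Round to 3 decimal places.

PS ≈ 0.353

p₁ = 0.381, p₀ = 0.043.
Under exogeneity and monotonicity, PS = (p₁ − p₀) / (1 − p₀).
PS = (0.381 − 0.043) / (1 − 0.043) = 0.338 / 0.957 ≈ 0.3532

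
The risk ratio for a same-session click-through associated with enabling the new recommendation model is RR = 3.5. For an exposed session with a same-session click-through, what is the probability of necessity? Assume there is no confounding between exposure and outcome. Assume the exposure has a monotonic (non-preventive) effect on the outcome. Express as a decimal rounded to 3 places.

PN ≈ 0.714

Under exogeneity and monotonicity, PN = (RR − 1) / RR = 1 − 1/RR.
PN = (3.5 − 1) / 3.5 = 2.5 / 3.5 ≈ 0.7143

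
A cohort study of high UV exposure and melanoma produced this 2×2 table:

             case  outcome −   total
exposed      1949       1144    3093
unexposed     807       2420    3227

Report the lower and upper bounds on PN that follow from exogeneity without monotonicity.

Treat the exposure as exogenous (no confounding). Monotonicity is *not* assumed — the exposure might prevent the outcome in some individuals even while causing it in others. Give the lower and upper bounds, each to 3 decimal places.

p₁ = P(outcome | exposed) = 1949/3093 = 0.63013
p₀ = P(outcome | unexposed) = 807/3227 = 0.25008
Under exogeneity alone the bounds on PN are max{0,(p₁−p₀)/p₁} ≤ PN ≤ min{1,(1−p₀)/p₁}.
  lower = (p₁ − p₀)/p₁ = 0.38006 / 0.63013 ≈ 0.6031
  upper = min{1, (1 − p₀)/p₁} = 0.74992 / 0.63013 ≈ 1.1901 → capped at 1

0.603 ≤ PN ≤ 1.000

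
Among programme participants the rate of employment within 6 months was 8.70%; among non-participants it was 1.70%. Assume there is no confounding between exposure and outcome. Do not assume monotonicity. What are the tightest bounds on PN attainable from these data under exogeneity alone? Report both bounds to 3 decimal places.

0.805 ≤ PN ≤ 1.000

p₁ = 0.087, p₀ = 0.017.
Under exogeneity alone the bounds on PN are max{0,(p₁−p₀)/p₁} ≤ PN ≤ min{1,(1−p₀)/p₁}.
  lower = (p₁ − p₀)/p₁ = 0.07 / 0.087 ≈ 0.8046
  upper = min{1, (1 − p₀)/p₁} = 0.983 / 0.087 ≈ 11.2989 → capped at 1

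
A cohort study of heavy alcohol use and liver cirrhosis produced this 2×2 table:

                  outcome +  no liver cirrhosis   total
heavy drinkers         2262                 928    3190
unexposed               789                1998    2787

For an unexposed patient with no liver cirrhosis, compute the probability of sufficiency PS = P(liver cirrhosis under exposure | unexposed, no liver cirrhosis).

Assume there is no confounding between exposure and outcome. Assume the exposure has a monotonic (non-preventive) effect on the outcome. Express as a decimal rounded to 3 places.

PS ≈ 0.594

p₁ = P(outcome | exposed) = 2262/3190 = 0.70909
p₀ = P(outcome | unexposed) = 789/2787 = 0.2831
Under exogeneity and monotonicity, PS = (p₁ − p₀)/(1 − p₀).
PS = (0.70909 − 0.2831) / 0.7169 ≈ 0.5942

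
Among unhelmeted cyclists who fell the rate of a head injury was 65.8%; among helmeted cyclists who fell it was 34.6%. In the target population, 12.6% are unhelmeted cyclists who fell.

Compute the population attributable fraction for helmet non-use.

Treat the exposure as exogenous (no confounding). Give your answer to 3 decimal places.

p₁ = 0.658, p₀ = 0.346.
Overall risk P(Y=1) = π·p₁ + (1−π)·p₀ = 0.126×0.658 + 0.874×0.346 = 0.38531.
Under exogeneity, PAF = [P(Y=1) − p₀] / P(Y=1).
PAF = (0.38531 − 0.346) / 0.38531 ≈ 0.1020

PAF ≈ 0.102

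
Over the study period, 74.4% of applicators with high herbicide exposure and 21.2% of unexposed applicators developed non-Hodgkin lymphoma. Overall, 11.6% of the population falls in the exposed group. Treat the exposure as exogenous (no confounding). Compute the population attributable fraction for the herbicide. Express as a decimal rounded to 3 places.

p₁ = 0.744, p₀ = 0.212.
Overall risk P(Y=1) = π·p₁ + (1−π)·p₀ = 0.116×0.744 + 0.884×0.212 = 0.27371.
Under exogeneity, PAF = [P(Y=1) − p₀] / P(Y=1).
PAF = (0.27371 − 0.212) / 0.27371 ≈ 0.2255

PAF ≈ 0.225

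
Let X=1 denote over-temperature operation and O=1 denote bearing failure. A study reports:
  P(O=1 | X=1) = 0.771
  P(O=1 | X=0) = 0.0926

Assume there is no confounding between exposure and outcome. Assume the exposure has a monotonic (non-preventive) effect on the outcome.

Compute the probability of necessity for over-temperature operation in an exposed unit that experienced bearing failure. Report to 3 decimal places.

PN ≈ 0.880

Let p₁ = 0.771, p₀ = 0.0926.
Under exogeneity and monotonicity, PN = (p₁ − p₀) / p₁.
PN = (0.771 − 0.0926) / 0.771 = 0.6784 / 0.771 ≈ 0.8799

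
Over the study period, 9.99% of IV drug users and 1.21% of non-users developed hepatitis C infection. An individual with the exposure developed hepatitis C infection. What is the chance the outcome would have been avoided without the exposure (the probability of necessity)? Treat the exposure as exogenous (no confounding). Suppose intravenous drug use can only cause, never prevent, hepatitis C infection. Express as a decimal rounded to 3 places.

p₁ = 0.0999, p₀ = 0.0121.
Under exogeneity and monotonicity, PN = (p₁ − p₀) / p₁.
PN = (0.0999 − 0.0121) / 0.0999 = 0.0878 / 0.0999 ≈ 0.8789

PN ≈ 0.879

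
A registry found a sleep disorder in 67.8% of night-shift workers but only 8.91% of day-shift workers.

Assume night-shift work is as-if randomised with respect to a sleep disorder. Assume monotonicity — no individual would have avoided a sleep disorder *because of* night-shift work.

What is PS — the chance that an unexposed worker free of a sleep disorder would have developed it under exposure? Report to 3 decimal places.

p₁ = 0.678, p₀ = 0.0891.
Under exogeneity and monotonicity, PS = (p₁ − p₀) / (1 − p₀).
PS = (0.678 − 0.0891) / (1 − 0.0891) = 0.5889 / 0.9109 ≈ 0.6465

PS ≈ 0.647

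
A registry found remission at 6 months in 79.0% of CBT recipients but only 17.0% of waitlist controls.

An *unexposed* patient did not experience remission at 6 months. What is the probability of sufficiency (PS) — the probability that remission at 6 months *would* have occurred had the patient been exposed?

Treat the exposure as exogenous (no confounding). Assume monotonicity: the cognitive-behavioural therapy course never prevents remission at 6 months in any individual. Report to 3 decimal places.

p₁ = 0.79, p₀ = 0.17.
Under exogeneity and monotonicity, PS = (p₁ − p₀) / (1 − p₀).
PS = (0.79 − 0.17) / (1 − 0.17) = 0.62 / 0.83 ≈ 0.7470

PS ≈ 0.747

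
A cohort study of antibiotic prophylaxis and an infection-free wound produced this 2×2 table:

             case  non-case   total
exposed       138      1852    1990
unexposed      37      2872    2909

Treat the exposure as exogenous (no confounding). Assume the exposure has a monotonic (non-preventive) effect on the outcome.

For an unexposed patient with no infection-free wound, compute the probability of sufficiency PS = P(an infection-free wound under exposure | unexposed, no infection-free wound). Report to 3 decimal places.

PS ≈ 0.057

p₁ = P(outcome | exposed) = 138/1990 = 0.069347
p₀ = P(outcome | unexposed) = 37/2909 = 0.012719
Under exogeneity and monotonicity, PS = (p₁ − p₀) / (1 − p₀).
PS = (0.069347 − 0.012719) / (1 − 0.012719) = 0.056628 / 0.98728 ≈ 0.0574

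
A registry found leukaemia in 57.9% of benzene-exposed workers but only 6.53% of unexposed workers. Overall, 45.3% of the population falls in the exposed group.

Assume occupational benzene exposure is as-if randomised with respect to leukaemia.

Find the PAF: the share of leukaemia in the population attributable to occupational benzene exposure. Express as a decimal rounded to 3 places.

PAF ≈ 0.781

p₁ = 0.579, p₀ = 0.0653.
Overall risk P(Y=1) = π·p₁ + (1−π)·p₀ = 0.453×0.579 + 0.547×0.0653 = 0.29801.
Under exogeneity, PAF = [P(Y=1) − p₀] / P(Y=1).
PAF = (0.29801 − 0.0653) / 0.29801 ≈ 0.7809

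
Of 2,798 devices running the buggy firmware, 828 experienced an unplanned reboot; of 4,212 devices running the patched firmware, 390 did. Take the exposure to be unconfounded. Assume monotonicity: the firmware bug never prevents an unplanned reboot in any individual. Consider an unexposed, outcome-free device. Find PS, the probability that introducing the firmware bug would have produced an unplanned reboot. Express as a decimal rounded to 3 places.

p₁ = P(outcome | exposed) = 828/2798 = 0.29593
p₀ = P(outcome | unexposed) = 390/4212 = 0.092593
Under exogeneity and monotonicity, PS = (p₁ − p₀) / (1 − p₀).
PS = (0.29593 − 0.092593) / (1 − 0.092593) = 0.20333 / 0.90741 ≈ 0.2241

PS ≈ 0.224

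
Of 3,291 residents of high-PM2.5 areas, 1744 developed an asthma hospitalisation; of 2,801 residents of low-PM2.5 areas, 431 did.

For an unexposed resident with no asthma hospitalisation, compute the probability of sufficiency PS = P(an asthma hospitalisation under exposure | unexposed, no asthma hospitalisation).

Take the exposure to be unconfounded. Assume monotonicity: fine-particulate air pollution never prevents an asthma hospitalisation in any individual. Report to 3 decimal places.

PS ≈ 0.444

p₁ = P(outcome | exposed) = 1744/3291 = 0.52993
p₀ = P(outcome | unexposed) = 431/2801 = 0.15387
Under exogeneity and monotonicity, PS = (p₁ − p₀) / (1 − p₀).
PS = (0.52993 − 0.15387) / (1 − 0.15387) = 0.37606 / 0.84613 ≈ 0.4444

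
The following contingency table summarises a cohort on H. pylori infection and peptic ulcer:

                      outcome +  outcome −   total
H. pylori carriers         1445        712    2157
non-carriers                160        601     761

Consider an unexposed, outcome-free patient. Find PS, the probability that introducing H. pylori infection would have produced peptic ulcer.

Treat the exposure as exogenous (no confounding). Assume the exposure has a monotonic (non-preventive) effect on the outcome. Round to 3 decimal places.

PS ≈ 0.582

p₁ = P(outcome | exposed) = 1445/2157 = 0.66991
p₀ = P(outcome | unexposed) = 160/761 = 0.21025
Under exogeneity and monotonicity, PS = (p₁ − p₀) / (1 − p₀).
PS = (0.66991 − 0.21025) / (1 − 0.21025) = 0.45966 / 0.78975 ≈ 0.5820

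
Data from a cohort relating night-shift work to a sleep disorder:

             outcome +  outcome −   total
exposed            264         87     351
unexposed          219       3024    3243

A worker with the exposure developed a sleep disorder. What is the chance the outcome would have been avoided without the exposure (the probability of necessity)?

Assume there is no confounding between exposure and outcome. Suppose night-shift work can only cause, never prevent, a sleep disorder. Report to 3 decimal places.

PN ≈ 0.910

p₁ = P(outcome | exposed) = 264/351 = 0.75214
p₀ = P(outcome | unexposed) = 219/3243 = 0.06753
Under exogeneity and monotonicity, PN = (p₁ − p₀)/p₁.
PN = (0.75214 − 0.06753) / 0.75214 ≈ 0.9102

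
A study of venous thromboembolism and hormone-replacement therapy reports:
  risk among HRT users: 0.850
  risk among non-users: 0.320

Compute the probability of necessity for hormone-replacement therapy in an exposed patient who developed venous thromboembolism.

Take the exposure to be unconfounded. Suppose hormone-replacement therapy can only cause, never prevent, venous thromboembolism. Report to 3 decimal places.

PN ≈ 0.624

Let p₁ = 0.85, p₀ = 0.32.
Under exogeneity and monotonicity, PN = (p₁ − p₀) / p₁.
PN = (0.85 − 0.32) / 0.85 = 0.53 / 0.85 ≈ 0.6235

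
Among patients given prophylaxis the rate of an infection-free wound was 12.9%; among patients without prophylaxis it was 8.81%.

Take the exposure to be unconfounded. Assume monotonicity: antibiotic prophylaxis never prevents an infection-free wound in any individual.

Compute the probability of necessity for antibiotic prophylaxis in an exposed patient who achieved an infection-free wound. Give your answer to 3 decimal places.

p₁ = 0.129, p₀ = 0.0881.
Under exogeneity and monotonicity, PN = (p₁ − p₀) / p₁.
PN = (0.129 − 0.0881) / 0.129 = 0.0409 / 0.129 ≈ 0.3171

PN ≈ 0.317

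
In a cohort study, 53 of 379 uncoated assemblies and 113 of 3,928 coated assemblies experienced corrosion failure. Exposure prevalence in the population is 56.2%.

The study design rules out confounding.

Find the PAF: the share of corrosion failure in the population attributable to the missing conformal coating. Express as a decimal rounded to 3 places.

p₁ = P(outcome | exposed) = 53/379 = 0.13984
p₀ = P(outcome | unexposed) = 113/3928 = 0.028768
Overall risk P(Y=1) = π·p₁ + (1−π)·p₀ = 0.562×0.13984 + 0.438×0.028768 = 0.091191.
Under exogeneity, PAF = [P(Y=1) − p₀] / P(Y=1).
PAF = (0.091191 − 0.028768) / 0.091191 ≈ 0.6845

PAF ≈ 0.685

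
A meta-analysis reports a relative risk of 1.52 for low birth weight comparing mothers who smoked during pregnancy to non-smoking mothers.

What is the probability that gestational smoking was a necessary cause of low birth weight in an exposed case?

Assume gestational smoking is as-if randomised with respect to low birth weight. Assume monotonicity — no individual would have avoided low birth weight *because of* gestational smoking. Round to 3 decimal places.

PN ≈ 0.342

Under exogeneity and monotonicity, PN = (RR − 1) / RR = 1 − 1/RR.
PN = (1.52 − 1) / 1.52 = 0.52 / 1.52 ≈ 0.3421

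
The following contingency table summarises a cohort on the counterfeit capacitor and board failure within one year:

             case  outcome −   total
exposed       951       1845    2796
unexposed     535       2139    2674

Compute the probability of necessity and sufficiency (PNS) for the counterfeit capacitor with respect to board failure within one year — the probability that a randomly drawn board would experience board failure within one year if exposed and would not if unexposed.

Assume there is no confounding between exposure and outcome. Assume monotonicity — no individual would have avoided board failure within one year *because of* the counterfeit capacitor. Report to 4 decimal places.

PNS ≈ 0.1401

p₁ = P(outcome | exposed) = 951/2796 = 0.34013
p₀ = P(outcome | unexposed) = 535/2674 = 0.20007
Under exogeneity and monotonicity, PNS = p₁ − p₀.
PNS = 0.34013 − 0.20007 = 0.14005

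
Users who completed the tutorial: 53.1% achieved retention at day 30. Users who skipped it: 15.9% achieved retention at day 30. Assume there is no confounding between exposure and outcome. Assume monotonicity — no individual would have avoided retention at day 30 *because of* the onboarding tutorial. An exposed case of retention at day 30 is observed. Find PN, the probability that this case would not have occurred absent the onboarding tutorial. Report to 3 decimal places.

p₁ = 0.531, p₀ = 0.159.
Under exogeneity and monotonicity, PN = (p₁ − p₀) / p₁.
PN = (0.531 − 0.159) / 0.531 = 0.372 / 0.531 ≈ 0.7006

PN ≈ 0.701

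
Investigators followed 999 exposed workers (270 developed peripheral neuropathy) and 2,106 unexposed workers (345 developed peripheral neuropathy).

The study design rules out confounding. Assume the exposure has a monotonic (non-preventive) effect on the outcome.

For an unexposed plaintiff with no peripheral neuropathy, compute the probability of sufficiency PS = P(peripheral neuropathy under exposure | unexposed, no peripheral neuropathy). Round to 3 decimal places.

p₁ = P(outcome | exposed) = 270/999 = 0.27027
p₀ = P(outcome | unexposed) = 345/2106 = 0.16382
Under exogeneity and monotonicity, PS = (p₁ − p₀) / (1 − p₀).
PS = (0.27027 − 0.16382) / (1 − 0.16382) = 0.10645 / 0.83618 ≈ 0.1273

PS ≈ 0.127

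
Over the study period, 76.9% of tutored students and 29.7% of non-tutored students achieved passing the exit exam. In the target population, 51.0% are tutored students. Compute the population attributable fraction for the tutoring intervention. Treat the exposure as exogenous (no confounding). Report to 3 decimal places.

PAF ≈ 0.448

p₁ = 0.769, p₀ = 0.297.
Overall risk P(Y=1) = π·p₁ + (1−π)·p₀ = 0.51×0.769 + 0.49×0.297 = 0.53772.
Under exogeneity, PAF = [P(Y=1) − p₀] / P(Y=1).
PAF = (0.53772 − 0.297) / 0.53772 ≈ 0.4477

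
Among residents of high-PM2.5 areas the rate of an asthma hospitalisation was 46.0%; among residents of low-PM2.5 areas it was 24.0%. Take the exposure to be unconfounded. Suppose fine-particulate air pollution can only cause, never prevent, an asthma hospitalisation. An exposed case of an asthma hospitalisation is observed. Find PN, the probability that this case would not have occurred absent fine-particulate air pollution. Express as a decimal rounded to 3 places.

PN ≈ 0.478

p₁ = 0.46, p₀ = 0.24.
Under exogeneity and monotonicity, PN = (p₁ − p₀) / p₁.
PN = (0.46 − 0.24) / 0.46 = 0.22 / 0.46 ≈ 0.4783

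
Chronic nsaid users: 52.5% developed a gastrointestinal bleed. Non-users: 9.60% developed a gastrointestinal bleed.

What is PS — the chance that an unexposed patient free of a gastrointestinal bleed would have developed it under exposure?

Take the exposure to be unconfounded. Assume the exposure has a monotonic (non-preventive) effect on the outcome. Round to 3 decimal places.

p₁ = 0.525, p₀ = 0.096.
Under exogeneity and monotonicity, PS = (p₁ − p₀) / (1 − p₀).
PS = (0.525 − 0.096) / (1 − 0.096) = 0.429 / 0.904 ≈ 0.4746

PS ≈ 0.475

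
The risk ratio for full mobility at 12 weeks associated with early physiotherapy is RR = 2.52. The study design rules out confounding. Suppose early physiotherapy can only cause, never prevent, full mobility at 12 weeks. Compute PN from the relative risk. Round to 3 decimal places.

PN ≈ 0.603

Under exogeneity and monotonicity, PN = (RR − 1) / RR = 1 − 1/RR.
PN = (2.52 − 1) / 2.52 = 1.52 / 2.52 ≈ 0.6032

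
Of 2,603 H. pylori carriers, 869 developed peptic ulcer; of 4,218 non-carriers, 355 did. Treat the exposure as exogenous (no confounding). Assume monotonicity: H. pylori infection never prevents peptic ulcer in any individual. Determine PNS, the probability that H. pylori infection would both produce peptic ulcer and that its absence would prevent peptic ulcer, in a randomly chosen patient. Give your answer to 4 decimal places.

PNS ≈ 0.2497

p₁ = P(outcome | exposed) = 869/2603 = 0.33385
p₀ = P(outcome | unexposed) = 355/4218 = 0.084163
Under exogeneity and monotonicity, PNS = p₁ − p₀.
PNS = 0.33385 − 0.084163 = 0.24968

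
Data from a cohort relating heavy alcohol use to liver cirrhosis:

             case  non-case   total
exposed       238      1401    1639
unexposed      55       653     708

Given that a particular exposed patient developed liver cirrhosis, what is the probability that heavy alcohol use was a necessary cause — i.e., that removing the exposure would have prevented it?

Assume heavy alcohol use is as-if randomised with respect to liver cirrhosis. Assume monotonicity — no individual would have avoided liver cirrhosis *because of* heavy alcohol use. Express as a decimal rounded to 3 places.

p₁ = P(outcome | exposed) = 238/1639 = 0.14521
p₀ = P(outcome | unexposed) = 55/708 = 0.077684
Under exogeneity and monotonicity, PN = (p₁ − p₀)/p₁.
PN = (0.14521 − 0.077684) / 0.14521 ≈ 0.4650

PN ≈ 0.465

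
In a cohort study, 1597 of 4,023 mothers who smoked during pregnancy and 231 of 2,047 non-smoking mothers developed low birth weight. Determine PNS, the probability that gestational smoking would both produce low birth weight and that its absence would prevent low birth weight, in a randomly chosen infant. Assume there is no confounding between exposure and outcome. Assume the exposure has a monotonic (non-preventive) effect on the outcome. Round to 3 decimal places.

p₁ = P(outcome | exposed) = 1597/4023 = 0.39697
p₀ = P(outcome | unexposed) = 231/2047 = 0.11285
Under exogeneity and monotonicity, PNS = p₁ − p₀.
PNS = 0.39697 − 0.11285 = 0.28412

PNS ≈ 0.284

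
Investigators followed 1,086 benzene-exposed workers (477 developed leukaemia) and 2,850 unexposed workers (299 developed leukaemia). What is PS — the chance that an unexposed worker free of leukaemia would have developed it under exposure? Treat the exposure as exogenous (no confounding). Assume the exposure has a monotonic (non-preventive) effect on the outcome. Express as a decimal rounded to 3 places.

PS ≈ 0.373

p₁ = P(outcome | exposed) = 477/1086 = 0.43923
p₀ = P(outcome | unexposed) = 299/2850 = 0.10491
Under exogeneity and monotonicity, PS = (p₁ − p₀) / (1 − p₀).
PS = (0.43923 − 0.10491) / (1 − 0.10491) = 0.33431 / 0.89509 ≈ 0.3735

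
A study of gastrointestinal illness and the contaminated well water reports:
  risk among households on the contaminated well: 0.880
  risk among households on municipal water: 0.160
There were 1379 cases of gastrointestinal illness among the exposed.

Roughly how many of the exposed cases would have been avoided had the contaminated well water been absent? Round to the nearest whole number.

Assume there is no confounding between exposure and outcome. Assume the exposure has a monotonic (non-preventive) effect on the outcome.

Let p₁ = 0.88, p₀ = 0.16.
PN = (p₁ − p₀)/p₁ = (0.88 − 0.16) / 0.88 ≈ 0.81818.
Attributable cases ≈ PN × (exposed cases) = 0.81818 × 1379 ≈ 1128.27.

about 1128 cases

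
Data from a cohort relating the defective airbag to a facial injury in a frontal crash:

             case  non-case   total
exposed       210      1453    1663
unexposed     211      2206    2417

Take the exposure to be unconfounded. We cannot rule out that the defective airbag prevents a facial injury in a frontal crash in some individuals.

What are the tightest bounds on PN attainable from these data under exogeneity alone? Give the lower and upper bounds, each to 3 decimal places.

p₁ = P(outcome | exposed) = 210/1663 = 0.12628
p₀ = P(outcome | unexposed) = 211/2417 = 0.087298
Under exogeneity alone the bounds on PN are max{0,(p₁−p₀)/p₁} ≤ PN ≤ min{1,(1−p₀)/p₁}.
  lower = (p₁ − p₀)/p₁ = 0.03898 / 0.12628 ≈ 0.3087
  upper = min{1, (1 − p₀)/p₁} = 0.9127 / 0.12628 ≈ 7.2277 → capped at 1

0.309 ≤ PN ≤ 1.000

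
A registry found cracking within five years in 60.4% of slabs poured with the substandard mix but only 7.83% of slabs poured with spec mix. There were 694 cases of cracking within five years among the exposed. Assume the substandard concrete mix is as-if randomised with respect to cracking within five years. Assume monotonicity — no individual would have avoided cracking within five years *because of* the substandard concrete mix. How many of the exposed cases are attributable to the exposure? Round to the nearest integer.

p₁ = 0.604, p₀ = 0.0783.
PN = (p₁ − p₀)/p₁ = (0.604 − 0.0783) / 0.604 ≈ 0.87036.
Attributable cases ≈ PN × (exposed cases) = 0.87036 × 694 ≈ 604.03.

about 604 cases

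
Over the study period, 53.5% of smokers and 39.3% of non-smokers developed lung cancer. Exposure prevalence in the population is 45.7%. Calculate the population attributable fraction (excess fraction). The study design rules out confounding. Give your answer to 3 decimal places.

PAF ≈ 0.142

p₁ = 0.535, p₀ = 0.393.
Overall risk P(Y=1) = π·p₁ + (1−π)·p₀ = 0.457×0.535 + 0.543×0.393 = 0.45789.
Under exogeneity, PAF = [P(Y=1) − p₀] / P(Y=1).
PAF = (0.45789 − 0.393) / 0.45789 ≈ 0.1417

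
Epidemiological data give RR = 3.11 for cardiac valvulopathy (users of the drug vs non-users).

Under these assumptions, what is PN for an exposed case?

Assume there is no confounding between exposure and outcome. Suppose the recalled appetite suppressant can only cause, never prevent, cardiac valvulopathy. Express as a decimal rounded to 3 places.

Under exogeneity and monotonicity, PN = (RR − 1) / RR = 1 − 1/RR.
PN = (3.11 − 1) / 3.11 = 2.11 / 3.11 ≈ 0.6785

PN ≈ 0.678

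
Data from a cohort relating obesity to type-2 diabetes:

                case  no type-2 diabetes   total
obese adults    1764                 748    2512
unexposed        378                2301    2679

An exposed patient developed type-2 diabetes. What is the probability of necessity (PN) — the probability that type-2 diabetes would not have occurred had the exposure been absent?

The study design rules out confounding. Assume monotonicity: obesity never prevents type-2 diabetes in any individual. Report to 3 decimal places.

PN ≈ 0.799

p₁ = P(outcome | exposed) = 1764/2512 = 0.70223
p₀ = P(outcome | unexposed) = 378/2679 = 0.1411
Under exogeneity and monotonicity, PN = (p₁ − p₀)/p₁.
PN = (0.70223 − 0.1411) / 0.70223 ≈ 0.7991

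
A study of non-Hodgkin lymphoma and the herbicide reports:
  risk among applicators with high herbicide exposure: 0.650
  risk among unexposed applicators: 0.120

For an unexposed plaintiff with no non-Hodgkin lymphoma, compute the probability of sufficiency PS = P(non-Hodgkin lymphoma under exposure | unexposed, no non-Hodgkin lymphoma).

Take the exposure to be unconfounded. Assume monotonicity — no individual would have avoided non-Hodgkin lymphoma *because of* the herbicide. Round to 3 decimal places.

Let p₁ = 0.65, p₀ = 0.12.
Under exogeneity and monotonicity, PS = (p₁ − p₀) / (1 − p₀).
PS = (0.65 − 0.12) / (1 − 0.12) = 0.53 / 0.88 ≈ 0.6023

PS ≈ 0.602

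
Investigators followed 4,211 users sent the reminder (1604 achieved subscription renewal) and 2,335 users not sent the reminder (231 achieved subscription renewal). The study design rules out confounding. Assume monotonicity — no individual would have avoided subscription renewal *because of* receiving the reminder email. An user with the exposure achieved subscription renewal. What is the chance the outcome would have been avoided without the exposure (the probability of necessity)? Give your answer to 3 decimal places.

PN ≈ 0.740

p₁ = P(outcome | exposed) = 1604/4211 = 0.38091
p₀ = P(outcome | unexposed) = 231/2335 = 0.098929
Under exogeneity and monotonicity, PN = (p₁ − p₀) / p₁.
PN = (0.38091 − 0.098929) / 0.38091 = 0.28198 / 0.38091 ≈ 0.7403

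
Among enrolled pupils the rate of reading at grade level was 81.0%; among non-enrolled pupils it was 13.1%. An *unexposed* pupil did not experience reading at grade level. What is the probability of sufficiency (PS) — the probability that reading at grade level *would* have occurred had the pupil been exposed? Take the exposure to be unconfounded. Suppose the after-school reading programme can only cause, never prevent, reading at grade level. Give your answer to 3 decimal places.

p₁ = 0.81, p₀ = 0.131.
Under exogeneity and monotonicity, PS = (p₁ − p₀) / (1 − p₀).
PS = (0.81 − 0.131) / (1 − 0.131) = 0.679 / 0.869 ≈ 0.7814

PS ≈ 0.781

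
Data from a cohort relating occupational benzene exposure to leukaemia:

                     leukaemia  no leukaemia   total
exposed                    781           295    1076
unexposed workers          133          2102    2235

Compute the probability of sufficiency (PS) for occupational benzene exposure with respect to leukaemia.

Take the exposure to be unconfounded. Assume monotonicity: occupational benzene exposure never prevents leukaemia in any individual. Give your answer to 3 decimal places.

p₁ = P(outcome | exposed) = 781/1076 = 0.72584
p₀ = P(outcome | unexposed) = 133/2235 = 0.059508
Under exogeneity and monotonicity, PS = (p₁ − p₀)/(1 − p₀).
PS = (0.72584 − 0.059508) / 0.94049 ≈ 0.7085

PS ≈ 0.708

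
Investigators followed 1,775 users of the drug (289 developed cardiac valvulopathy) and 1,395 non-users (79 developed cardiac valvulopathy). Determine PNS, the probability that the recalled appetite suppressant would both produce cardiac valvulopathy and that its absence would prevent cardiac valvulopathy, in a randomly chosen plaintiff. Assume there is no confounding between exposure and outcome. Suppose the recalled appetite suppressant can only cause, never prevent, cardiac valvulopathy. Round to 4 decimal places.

p₁ = P(outcome | exposed) = 289/1775 = 0.16282
p₀ = P(outcome | unexposed) = 79/1395 = 0.056631
Under exogeneity and monotonicity, PNS = p₁ − p₀.
PNS = 0.16282 − 0.056631 = 0.10619

PNS ≈ 0.1062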